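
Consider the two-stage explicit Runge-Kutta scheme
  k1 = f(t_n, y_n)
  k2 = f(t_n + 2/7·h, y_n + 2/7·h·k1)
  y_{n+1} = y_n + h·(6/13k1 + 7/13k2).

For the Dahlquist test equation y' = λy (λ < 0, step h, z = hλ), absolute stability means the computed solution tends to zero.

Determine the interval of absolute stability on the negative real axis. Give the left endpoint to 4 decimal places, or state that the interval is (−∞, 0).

On y'=λy, z=hλ:
  k1=λy_n ⇒ h·k1=z·y_n;  k2=λ(1+2/7z)y_n ⇒ h·k2=z(1+2/7z)y_n
  y_{n+1}/y_n = 1 + 6/13z + 7/13z(1+2/7z) = 1 + z + 2/13z²
  Hence R(z) = 1 + z + 2/13z².

Solve |R(x)|<1 on ℝ⁻.
x=-0.35: |R|=0.6688
R=1: x+2/13x²=0 ⇒ x=−13/2=-6.5000; min R=1−1/(4·2/13)=-0.6250>−1
Confirm numerically:
  x=-5.398: |R|=0.08483 <1
  x=-3.896: |R|=0.56080 <1
  x=-3.591: |R|=0.60711 <1
  x=-3.143: |R|=0.62324 <1
  x=-6.956: |R|=1.48799 >1
  x=-6.941: |R|=1.47092 >1
  x=-6.686: |R|=1.19132 >1
Stable set (-6.5000, 0).

(-6.5000, 0).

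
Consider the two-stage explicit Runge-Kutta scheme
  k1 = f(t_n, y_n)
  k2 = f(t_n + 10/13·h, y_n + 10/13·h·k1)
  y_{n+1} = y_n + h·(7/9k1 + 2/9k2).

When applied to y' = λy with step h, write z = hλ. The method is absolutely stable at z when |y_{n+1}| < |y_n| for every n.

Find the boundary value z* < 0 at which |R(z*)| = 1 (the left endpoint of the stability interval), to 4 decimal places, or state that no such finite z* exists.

z* = -5.8500.

Set f=λy, z=hλ:
  k1=λy_n ⇒ h·k1=z·y_n;  k2=λ(1+10/13z)y_n ⇒ h·k2=z(1+10/13z)y_n
  y_{n+1}/y_n = 1 + 7/9z + 2/9z(1+10/13z) = 1 + z + 20/117z²
  Hence R(z) = 1 + z + 20/117z².

Solve |R(x)|<1 on ℝ⁻.
x=-0.99: |R|=0.1775
R=1: x+20/117x²=0 ⇒ x=−117/20=-5.8500; min R=1−1/(4·20/117)=-0.4625>−1
Confirm numerically:
  x=-5.359: |R|=0.55021 <1
  x=-5.180: |R|=0.40674 <1
  x=-3.409: |R|=0.42246 <1
  x=-3.224: |R|=0.44722 <1
  x=-6.234: |R|=1.40921 >1
  x=-6.231: |R|=1.40581 >1
  x=-6.221: |R|=1.39453 >1
Interval (-5.8500, 0).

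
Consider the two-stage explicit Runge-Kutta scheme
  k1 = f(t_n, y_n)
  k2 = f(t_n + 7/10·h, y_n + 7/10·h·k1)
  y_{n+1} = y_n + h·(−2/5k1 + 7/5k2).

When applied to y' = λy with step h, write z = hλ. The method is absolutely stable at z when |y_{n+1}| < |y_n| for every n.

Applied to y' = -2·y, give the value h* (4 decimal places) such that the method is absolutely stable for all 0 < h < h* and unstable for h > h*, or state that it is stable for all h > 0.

(-1.0204,0); λ=-2 ⇒ h* = (50/49)/2 = 0.5102.

Test eqn y'=λy, z=hλ:
  k1=λy_n ⇒ h·k1=z·y_n;  k2=λ(1+7/10z)y_n ⇒ h·k2=z(1+7/10z)y_n
  y_{n+1}/y_n = 1 − 2/5z + 7/5z(1+7/10z) = 1 + z + 49/50z²
  ⇒ R(z) = 1 + z + 49/50z².

Solve |R(x)|<1 on ℝ⁻.
x=-0.68: |R|=0.7732
R=1: x+49/50x²=0 ⇒ x=−50/49=-1.0204; min R=1−1/(4·49/50)=0.7449>−1
Confirm numerically:
  x=-0.944: |R|=0.92931 <1
  x=-0.662: |R|=0.76748 <1
  x=-0.574: |R|=0.74889 <1
  x=-1.593: |R|=1.89390 >1
  x=-1.542: |R|=1.78821 >1
So |R|<1 on (-1.0204, 0).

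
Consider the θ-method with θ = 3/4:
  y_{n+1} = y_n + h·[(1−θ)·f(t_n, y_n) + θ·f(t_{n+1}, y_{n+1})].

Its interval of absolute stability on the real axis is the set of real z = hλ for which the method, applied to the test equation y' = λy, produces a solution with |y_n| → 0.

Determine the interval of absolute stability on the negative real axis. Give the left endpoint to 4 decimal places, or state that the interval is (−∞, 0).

interval (−∞, 0).

With y'=λy (z=hλ):
  y_{n+1} = y_n + z·[1/4·y_n + 3/4·y_{n+1}] ⇒ (1 − 3/4z)y_{n+1} = (1 + 1/4z)y_n
  so R(z) = (1 + 1/4z)/(1 − 3/4z).

Boundary: |R(x)|=1, x<0.
x=-0.54: |R|=0.6157
x=-2: |R|=0.2000
x=-10: |R|=0.1765
x=-100: |R|=0.3158
θ=3/4≥1/2 ⇒ |1+1/4x|<|1−3/4x| ∀x<0 ⇒ interval (−∞,0).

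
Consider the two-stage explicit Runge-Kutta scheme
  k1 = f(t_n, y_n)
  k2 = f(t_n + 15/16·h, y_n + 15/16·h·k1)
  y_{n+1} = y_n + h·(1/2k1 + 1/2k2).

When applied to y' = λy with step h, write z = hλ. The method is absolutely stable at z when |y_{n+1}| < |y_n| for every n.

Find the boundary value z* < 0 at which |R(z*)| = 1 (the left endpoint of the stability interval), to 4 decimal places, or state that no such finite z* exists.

left endpoint -2.1333.

Set f=λy, z=hλ:
  k1=λy_n ⇒ h·k1=z·y_n;  k2=λ(1+15/16z)y_n ⇒ h·k2=z(1+15/16z)y_n
  y_{n+1}/y_n = 1 + 1/2z + 1/2z(1+15/16z) = 1 + z + 15/32z²
  R(z) = 1 + z + 15/32z².

Boundary: |R(x)|=1, x<0.
x=-0.76: |R|=0.5108
R=1: x+15/32x²=0 ⇒ x=−32/15=-2.1333; min R=1−1/(4·15/32)=0.4667>−1
Confirm numerically:
  x=-1.803: |R|=0.72082 <1
  x=-1.673: |R|=0.63900 <1
  x=-1.127: |R|=0.46837 <1
  x=-1.035: |R|=0.46714 <1
  x=-2.632: |R|=1.61523 >1
  x=-2.468: |R|=1.38717 >1
Stable set (-2.1333, 0).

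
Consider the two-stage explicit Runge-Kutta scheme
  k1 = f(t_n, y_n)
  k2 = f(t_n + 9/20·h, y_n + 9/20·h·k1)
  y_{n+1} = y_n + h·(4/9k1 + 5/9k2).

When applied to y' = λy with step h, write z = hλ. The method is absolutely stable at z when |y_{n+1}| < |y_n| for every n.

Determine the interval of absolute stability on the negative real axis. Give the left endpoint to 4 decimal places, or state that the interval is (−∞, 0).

Test eqn y'=λy, z=hλ:
  k1=λy_n ⇒ h·k1=z·y_n;  k2=λ(1+9/20z)y_n ⇒ h·k2=z(1+9/20z)y_n
  y_{n+1}/y_n = 1 + 4/9z + 5/9z(1+9/20z) = 1 + z + 1/4z²
  so R(z) = 1 + z + 1/4z².

Boundary: |R(x)|=1, x<0.
x=-0.53: |R|=0.5402
R=1: x+1/4x²=0 ⇒ x=−4=-4.0000; min R=1−1/(4·1/4)=0.0000>−1
Confirm numerically:
  x=-2.313: |R|=0.02449 <1
  x=-2.182: |R|=0.00828 <1
  x=-2.098: |R|=0.00240 <1
  x=-4.410: |R|=1.45203 >1
  x=-4.037: |R|=1.03734 >1
Interval (-4.0000, 0).

(-4.0000, 0).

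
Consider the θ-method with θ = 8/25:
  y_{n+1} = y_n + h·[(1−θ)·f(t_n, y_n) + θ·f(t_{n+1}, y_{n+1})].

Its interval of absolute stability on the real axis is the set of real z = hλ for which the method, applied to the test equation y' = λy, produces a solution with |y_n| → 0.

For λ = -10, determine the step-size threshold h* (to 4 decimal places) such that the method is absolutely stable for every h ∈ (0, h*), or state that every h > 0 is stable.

On y'=λy, z=hλ:
  y_{n+1} = y_n + z·[17/25·y_n + 8/25·y_{n+1}] ⇒ (1 − 8/25z)y_{n+1} = (1 + 17/25z)y_n
  Hence R(z) = (1 + 17/25z)/(1 − 8/25z).

Need |R(x)|<1, x<0.
x=-1.6: |R|=0.0582
R=−1: 1+17/25x = −1+8/25x ⇒ -9/25x=2 ⇒ x=2/(-9/25)=-5.5556
Confirm numerically:
  x=-5.514: |R|=0.99459 <1
  x=-4.841: |R|=0.89909 <1
  x=-4.286: |R|=0.80728 <1
  x=-3.197: |R|=0.58030 <1
  x=-5.958: |R|=1.04985 >1
  x=-5.606: |R|=1.00650 >1
Stable set (-5.5556, 0).

(-5.5556,0); λ=-10 ⇒ h* = (50/9)/10 = 0.5556.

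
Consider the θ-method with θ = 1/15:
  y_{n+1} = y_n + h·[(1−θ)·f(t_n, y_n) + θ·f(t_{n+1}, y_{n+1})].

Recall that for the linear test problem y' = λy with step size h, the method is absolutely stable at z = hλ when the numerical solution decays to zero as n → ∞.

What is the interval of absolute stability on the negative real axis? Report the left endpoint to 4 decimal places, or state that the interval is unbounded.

z∈(-2.3077,0).

On y'=λy, z=hλ:
  y_{n+1} = y_n + z·[14/15·y_n + 1/15·y_{n+1}] ⇒ (1 − 1/15z)y_{n+1} = (1 + 14/15z)y_n
  ⇒ R(z) = (1 + 14/15z)/(1 − 1/15z).

Need |R(x)|<1, x<0.
x=-0.92: |R|=0.1332
R=−1: 1+14/15x = −1+1/15x ⇒ -13/15x=2 ⇒ x=2/(-13/15)=-2.3077
Confirm numerically:
  x=-2.181: |R|=0.90414 <1
  x=-2.176: |R|=0.90033 <1
  x=-1.854: |R|=0.65005 <1
  x=-1.406: |R|=0.28551 <1
  x=-2.593: |R|=1.21082 >1
  x=-2.462: |R|=1.11488 >1
Interval (-2.3077, 0).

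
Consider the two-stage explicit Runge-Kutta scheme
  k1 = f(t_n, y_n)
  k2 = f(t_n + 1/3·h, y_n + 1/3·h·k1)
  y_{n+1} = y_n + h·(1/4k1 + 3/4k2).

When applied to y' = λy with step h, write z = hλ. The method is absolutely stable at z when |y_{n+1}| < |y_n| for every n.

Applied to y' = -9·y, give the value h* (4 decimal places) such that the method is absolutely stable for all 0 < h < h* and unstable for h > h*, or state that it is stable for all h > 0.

(-4.0000,0); λ=-9 ⇒ h* = (4)/9 = 0.4444.

Test eqn y'=λy, z=hλ:
  k1=λy_n ⇒ h·k1=z·y_n;  k2=λ(1+1/3z)y_n ⇒ h·k2=z(1+1/3z)y_n
  y_{n+1}/y_n = 1 + 1/4z + 3/4z(1+1/3z) = 1 + z + 1/4z²
  R(z) = 1 + z + 1/4z².

Find x<0 with |R(x)|<1.
x=-1.23: |R|=0.1482
R=1: x+1/4x²=0 ⇒ x=−4=-4.0000; min R=1−1/(4·1/4)=0.0000>−1
Confirm numerically:
  x=-3.688: |R|=0.71234 <1
  x=-2.679: |R|=0.11526 <1
  x=-2.522: |R|=0.06812 <1
  x=-1.881: |R|=0.00354 <1
  x=-4.593: |R|=1.68091 >1
  x=-4.244: |R|=1.25888 >1
  x=-4.042: |R|=1.04244 >1
Stable set (-4.0000, 0).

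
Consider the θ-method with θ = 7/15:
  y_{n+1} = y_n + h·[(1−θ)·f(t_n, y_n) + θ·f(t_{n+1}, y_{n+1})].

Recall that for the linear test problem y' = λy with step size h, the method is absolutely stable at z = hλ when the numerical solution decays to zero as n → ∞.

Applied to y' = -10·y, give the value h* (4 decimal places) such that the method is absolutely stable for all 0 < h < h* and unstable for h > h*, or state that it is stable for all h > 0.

(-30.0000,0); λ=-10 ⇒ h* = (30)/10 = 3.0000.

Set f=λy, z=hλ:
  y_{n+1} = y_n + z·[8/15·y_n + 7/15·y_{n+1}] ⇒ (1 − 7/15z)y_{n+1} = (1 + 8/15z)y_n
  Hence R(z) = (1 + 8/15z)/(1 − 7/15z).

Find x<0 with |R(x)|<1.
x=-1.48: |R|=0.1246
R=−1: 1+8/15x = −1+7/15x ⇒ -1/15x=2 ⇒ x=2/(-1/15)=-30.0000
Confirm numerically:
  x=-28.885: |R|=0.99487 <1
  x=-22.653: |R|=0.95767 <1
  x=-14.510: |R|=0.86712 <1
  x=-30.155: |R|=1.00069 >1
  x=-30.026: |R|=1.00012 >1
So |R|<1 on (-30.0000, 0).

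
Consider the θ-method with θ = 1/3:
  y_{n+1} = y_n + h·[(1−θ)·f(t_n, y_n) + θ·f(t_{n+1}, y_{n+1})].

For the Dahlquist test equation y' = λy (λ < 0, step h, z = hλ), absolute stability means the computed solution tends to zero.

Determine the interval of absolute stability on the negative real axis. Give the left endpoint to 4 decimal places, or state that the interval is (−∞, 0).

z∈(-6.0000,0).

Test eqn y'=λy, z=hλ:
  y_{n+1} = y_n + z·[2/3·y_n + 1/3·y_{n+1}] ⇒ (1 − 1/3z)y_{n+1} = (1 + 2/3z)y_n
  R(z) = (1 + 2/3z)/(1 − 1/3z).

Need |R(x)|<1, x<0.
x=-1.38: |R|=0.0548
R=−1: 1+2/3x = −1+1/3x ⇒ -1/3x=2 ⇒ x=2/(-1/3)=-6.0000
Confirm numerically:
  x=-4.139: |R|=0.73932 <1
  x=-3.822: |R|=0.68074 <1
  x=-2.695: |R|=0.41967 <1
  x=-6.177: |R|=1.01929 >1
  x=-6.040: |R|=1.00442 >1
  x=-6.039: |R|=1.00431 >1
Stable set (-6.0000, 0).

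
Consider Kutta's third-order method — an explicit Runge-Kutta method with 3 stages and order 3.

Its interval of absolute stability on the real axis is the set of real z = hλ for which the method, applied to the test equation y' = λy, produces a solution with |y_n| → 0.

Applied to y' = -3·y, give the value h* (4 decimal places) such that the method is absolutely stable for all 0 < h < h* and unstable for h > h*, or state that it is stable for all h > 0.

(-2.5127,0); λ=-3 ⇒ h* = 0.8376.

With y'=λy (z=hλ):
  order 3, 3-stage ⇒ R(z)=1+z+z^2/2+z^3/6
  (e.g. R(-0.41)=0.66256, |R|=0.66256)

Boundary: |R(x)|=1, x<0.
x=-0.41: |R|=0.6626
|R(-2.85)|=1.6469 |R(-2.8)|=1.5387 |R(-1.48)|=0.0749
Bisect:
  x_lo=-3.2850 |R|=2.7975  x_hi=-0.3358 |R|=0.7142
  mid=-1.81040 |R|=0.16057 →hi
  mid=-2.54769 |R|=1.05839 →lo
  mid=-2.17905 |R|=0.52937 →hi
  mid=-2.36337 |R|=0.77072 →hi
  mid=-2.45553 |R|=0.90837 →hi
  mid=-2.50161 |R|=0.98178 →hi
  mid=-2.52465 |R|=1.01968 →lo
  ...
  [-2.51277,-2.51259] ⇒ x*=-2.5127
Interval (-2.5127, 0).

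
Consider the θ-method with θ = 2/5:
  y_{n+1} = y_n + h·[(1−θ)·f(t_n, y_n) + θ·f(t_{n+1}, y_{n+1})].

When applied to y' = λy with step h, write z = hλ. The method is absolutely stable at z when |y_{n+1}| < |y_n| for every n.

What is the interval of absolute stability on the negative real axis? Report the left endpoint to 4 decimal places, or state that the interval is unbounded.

z∈(-10.0000,0).

With y'=λy (z=hλ):
  y_{n+1} = y_n + z·[3/5·y_n + 2/5·y_{n+1}] ⇒ (1 − 2/5z)y_{n+1} = (1 + 3/5z)y_n
  Hence R(z) = (1 + 3/5z)/(1 − 2/5z).

Boundary: |R(x)|=1, x<0.
x=-0.69: |R|=0.4592
R=−1: 1+3/5x = −1+2/5x ⇒ -1/5x=2 ⇒ x=2/(-1/5)=-10.0000
Confirm numerically:
  x=-9.451: |R|=0.97703 <1
  x=-8.391: |R|=0.92613 <1
  x=-5.190: |R|=0.68726 <1
  x=-4.645: |R|=0.62526 <1
  x=-10.600: |R|=1.02290 >1
  x=-10.540: |R|=1.02071 >1
  x=-10.353: |R|=1.01373 >1
Stable set (-10.0000, 0).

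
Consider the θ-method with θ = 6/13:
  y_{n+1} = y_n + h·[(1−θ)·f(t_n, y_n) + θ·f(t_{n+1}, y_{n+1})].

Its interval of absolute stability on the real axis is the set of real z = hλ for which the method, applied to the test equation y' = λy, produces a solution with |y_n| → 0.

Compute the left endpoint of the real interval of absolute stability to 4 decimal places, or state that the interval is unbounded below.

z* = -26.0000.

Set f=λy, z=hλ:
  y_{n+1} = y_n + z·[7/13·y_n + 6/13·y_{n+1}] ⇒ (1 − 6/13z)y_{n+1} = (1 + 7/13z)y_n
  ⇒ R(z) = (1 + 7/13z)/(1 − 6/13z).

Find x<0 with |R(x)|<1.
x=-1.06: |R|=0.2882
R=−1: 1+7/13x = −1+6/13x ⇒ -1/13x=2 ⇒ x=2/(-1/13)=-26.0000
Confirm numerically:
  x=-24.665: |R|=0.99171 <1
  x=-16.139: |R|=0.91022 <1
  x=-14.848: |R|=0.89076 <1
  x=-14.349: |R|=0.88242 <1
  x=-26.453: |R|=1.00264 >1
  x=-26.267: |R|=1.00157 >1
  x=-26.091: |R|=1.00054 >1
So |R|<1 on (-26.0000, 0).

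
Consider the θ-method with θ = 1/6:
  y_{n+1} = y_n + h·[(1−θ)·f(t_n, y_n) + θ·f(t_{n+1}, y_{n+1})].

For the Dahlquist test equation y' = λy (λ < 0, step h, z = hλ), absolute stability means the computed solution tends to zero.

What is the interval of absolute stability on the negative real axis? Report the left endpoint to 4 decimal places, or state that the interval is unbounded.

Set f=λy, z=hλ:
  y_{n+1} = y_n + z·[5/6·y_n + 1/6·y_{n+1}] ⇒ (1 − 1/6z)y_{n+1} = (1 + 5/6z)y_n
  Hence R(z) = (1 + 5/6z)/(1 − 1/6z).

Boundary: |R(x)|=1, x<0.
x=-1.13: |R|=0.0491
R=−1: 1+5/6x = −1+1/6x ⇒ -2/3x=2 ⇒ x=2/(-2/3)=-3.0000
Confirm numerically:
  x=-2.279: |R|=0.65165 <1
  x=-1.945: |R|=0.46885 <1
  x=-1.604: |R|=0.26565 <1
  x=-1.338: |R|=0.09403 <1
  x=-3.392: |R|=1.16695 >1
  x=-3.109: |R|=1.04786 >1
So |R|<1 on (-3.0000, 0).

(-3.0000, 0).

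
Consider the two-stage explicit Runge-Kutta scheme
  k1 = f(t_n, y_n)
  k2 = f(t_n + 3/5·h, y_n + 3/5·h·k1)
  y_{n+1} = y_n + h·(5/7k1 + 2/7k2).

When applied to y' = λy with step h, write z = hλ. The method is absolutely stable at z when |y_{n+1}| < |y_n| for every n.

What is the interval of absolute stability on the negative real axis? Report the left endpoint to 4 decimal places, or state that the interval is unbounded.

With y'=λy (z=hλ):
  k1=λy_n ⇒ h·k1=z·y_n;  k2=λ(1+3/5z)y_n ⇒ h·k2=z(1+3/5z)y_n
  y_{n+1}/y_n = 1 + 5/7z + 2/7z(1+3/5z) = 1 + z + 6/35z²
  ⇒ R(z) = 1 + z + 6/35z².

Solve |R(x)|<1 on ℝ⁻.
x=-1.18: |R|=0.0587
R=1: x+6/35x²=0 ⇒ x=−35/6=-5.8333; min R=1−1/(4·6/35)=-0.4583>−1
Confirm numerically:
  x=-4.943: |R|=0.24556 <1
  x=-4.750: |R|=0.11786 <1
  x=-4.685: |R|=0.07772 <1
  x=-3.240: |R|=0.44041 <1
  x=-6.408: |R|=1.63128 >1
  x=-6.136: |R|=1.31837 >1
So |R|<1 on (-5.8333, 0).

z∈(-5.8333,0).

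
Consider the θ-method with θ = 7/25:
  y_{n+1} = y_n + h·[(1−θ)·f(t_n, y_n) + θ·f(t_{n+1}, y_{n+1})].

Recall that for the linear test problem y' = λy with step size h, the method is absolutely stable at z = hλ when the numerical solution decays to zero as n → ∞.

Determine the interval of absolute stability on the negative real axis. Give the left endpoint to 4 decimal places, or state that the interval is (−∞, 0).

Set f=λy, z=hλ:
  y_{n+1} = y_n + z·[18/25·y_n + 7/25·y_{n+1}] ⇒ (1 − 7/25z)y_{n+1} = (1 + 18/25z)y_n
  Hence R(z) = (1 + 18/25z)/(1 − 7/25z).

Find x<0 with |R(x)|<1.
x=-1.45: |R|=0.0313
R=−1: 1+18/25x = −1+7/25x ⇒ -11/25x=2 ⇒ x=2/(-11/25)=-4.5455
Confirm numerically:
  x=-4.272: |R|=0.94521 <1
  x=-2.462: |R|=0.45736 <1
  x=-2.337: |R|=0.41263 <1
  x=-2.040: |R|=0.29837 <1
  x=-5.135: |R|=1.10641 >1
  x=-4.713: |R|=1.03178 >1
So |R|<1 on (-4.5455, 0).

(-4.5455, 0).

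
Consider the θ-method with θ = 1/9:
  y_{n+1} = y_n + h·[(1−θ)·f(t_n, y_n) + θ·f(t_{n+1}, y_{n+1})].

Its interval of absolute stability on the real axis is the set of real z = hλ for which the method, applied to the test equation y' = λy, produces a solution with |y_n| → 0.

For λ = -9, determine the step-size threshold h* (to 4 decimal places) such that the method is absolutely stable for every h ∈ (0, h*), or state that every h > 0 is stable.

(-2.5714,0); λ=-9 ⇒ h* = (18/7)/9 = 0.2857.

Test eqn y'=λy, z=hλ:
  y_{n+1} = y_n + z·[8/9·y_n + 1/9·y_{n+1}] ⇒ (1 − 1/9z)y_{n+1} = (1 + 8/9z)y_n
  Hence R(z) = (1 + 8/9z)/(1 − 1/9z).

Need |R(x)|<1, x<0.
x=-0.73: |R|=0.3248
R=−1: 1+8/9x = −1+1/9x ⇒ -7/9x=2 ⇒ x=2/(-7/9)=-2.5714
Confirm numerically:
  x=-2.213: |R|=0.77624 <1
  x=-2.099: |R|=0.70205 <1
  x=-1.804: |R|=0.50278 <1
  x=-1.610: |R|=0.36569 <1
  x=-3.165: |R|=1.34155 >1
  x=-2.892: |R|=1.18870 >1
Stable set (-2.5714, 0).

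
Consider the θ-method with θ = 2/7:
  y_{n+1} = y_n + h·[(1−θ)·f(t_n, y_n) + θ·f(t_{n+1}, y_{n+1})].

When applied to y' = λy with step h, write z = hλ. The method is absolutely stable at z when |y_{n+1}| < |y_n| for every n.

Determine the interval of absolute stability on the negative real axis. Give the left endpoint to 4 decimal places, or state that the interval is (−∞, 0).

Test eqn y'=λy, z=hλ:
  y_{n+1} = y_n + z·[5/7·y_n + 2/7·y_{n+1}] ⇒ (1 − 2/7z)y_{n+1} = (1 + 5/7z)y_n
  R(z) = (1 + 5/7z)/(1 − 2/7z).

Find x<0 with |R(x)|<1.
x=-0.49: |R|=0.5702
R=−1: 1+5/7x = −1+2/7x ⇒ -3/7x=2 ⇒ x=2/(-3/7)=-4.6667
Confirm numerically:
  x=-4.113: |R|=0.89091 <1
  x=-3.945: |R|=0.85460 <1
  x=-2.857: |R|=0.57299 <1
  x=-5.232: |R|=1.09711 >1
  x=-4.979: |R|=1.05525 >1
Interval (-4.6667, 0).

z∈(-4.6667,0).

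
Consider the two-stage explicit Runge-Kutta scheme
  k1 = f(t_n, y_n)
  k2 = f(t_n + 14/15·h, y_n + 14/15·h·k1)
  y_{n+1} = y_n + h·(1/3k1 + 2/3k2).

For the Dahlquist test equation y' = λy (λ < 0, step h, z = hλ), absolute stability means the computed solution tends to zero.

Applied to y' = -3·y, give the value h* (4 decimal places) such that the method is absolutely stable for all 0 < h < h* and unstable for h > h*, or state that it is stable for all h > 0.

With y'=λy (z=hλ):
  k1=λy_n ⇒ h·k1=z·y_n;  k2=λ(1+14/15z)y_n ⇒ h·k2=z(1+14/15z)y_n
  y_{n+1}/y_n = 1 + 1/3z + 2/3z(1+14/15z) = 1 + z + 28/45z²
  Hence R(z) = 1 + z + 28/45z².

Solve |R(x)|<1 on ℝ⁻.
x=-0.78: |R|=0.5986
R=1: x+28/45x²=0 ⇒ x=−45/28=-1.6071; min R=1−1/(4·28/45)=0.5982>−1
Confirm numerically:
  x=-1.081: |R|=0.64610 <1
  x=-0.773: |R|=0.59880 <1
  x=-0.746: |R|=0.60028 <1
  x=-2.206: |R|=1.82200 >1
  x=-1.896: |R|=1.34077 >1
  x=-1.809: |R|=1.22721 >1
Stable set (-1.6071, 0).

(-1.6071,0); λ=-3 ⇒ h* = (45/28)/3 = 0.5357.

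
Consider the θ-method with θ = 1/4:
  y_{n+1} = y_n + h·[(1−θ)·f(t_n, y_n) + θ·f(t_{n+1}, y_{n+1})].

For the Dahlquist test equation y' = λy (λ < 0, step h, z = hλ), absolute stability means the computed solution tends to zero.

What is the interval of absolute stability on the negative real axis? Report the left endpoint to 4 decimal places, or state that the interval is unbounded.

z∈(-4.0000,0).

On y'=λy, z=hλ:
  y_{n+1} = y_n + z·[3/4·y_n + 1/4·y_{n+1}] ⇒ (1 − 1/4z)y_{n+1} = (1 + 3/4z)y_n
  so R(z) = (1 + 3/4z)/(1 − 1/4z).

Find x<0 with |R(x)|<1.
x=-1.08: |R|=0.1496
R=−1: 1+3/4x = −1+1/4x ⇒ -1/2x=2 ⇒ x=2/(-1/2)=-4.0000
Confirm numerically:
  x=-2.520: |R|=0.54601 <1
  x=-2.362: |R|=0.48507 <1
  x=-2.294: |R|=0.45790 <1
  x=-1.649: |R|=0.16764 <1
  x=-4.437: |R|=1.10359 >1
  x=-4.128: |R|=1.03150 >1
So |R|<1 on (-4.0000, 0).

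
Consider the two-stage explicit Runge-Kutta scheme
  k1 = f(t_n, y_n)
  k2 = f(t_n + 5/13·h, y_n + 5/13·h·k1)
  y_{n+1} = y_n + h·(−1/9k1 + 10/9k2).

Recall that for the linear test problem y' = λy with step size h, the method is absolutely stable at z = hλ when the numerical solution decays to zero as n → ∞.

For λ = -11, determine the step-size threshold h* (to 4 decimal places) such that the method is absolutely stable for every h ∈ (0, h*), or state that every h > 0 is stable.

Set f=λy, z=hλ:
  k1=λy_n ⇒ h·k1=z·y_n;  k2=λ(1+5/13z)y_n ⇒ h·k2=z(1+5/13z)y_n
  y_{n+1}/y_n = 1 − 1/9z + 10/9z(1+5/13z) = 1 + z + 50/117z²
  Hence R(z) = 1 + z + 50/117z².

Solve |R(x)|<1 on ℝ⁻.
x=-1.71: |R|=0.5396
R=1: x+50/117x²=0 ⇒ x=−117/50=-2.3400; min R=1−1/(4·50/117)=0.4150>−1
Confirm numerically:
  x=-2.320: |R|=0.98017 <1
  x=-2.238: |R|=0.90245 <1
  x=-1.562: |R|=0.48067 <1
  x=-1.087: |R|=0.41794 <1
  x=-2.751: |R|=1.48319 >1
  x=-2.736: |R|=1.46302 >1
So |R|<1 on (-2.3400, 0).

(-2.3400,0); λ=-11 ⇒ h* = (117/50)/11 = 0.2127.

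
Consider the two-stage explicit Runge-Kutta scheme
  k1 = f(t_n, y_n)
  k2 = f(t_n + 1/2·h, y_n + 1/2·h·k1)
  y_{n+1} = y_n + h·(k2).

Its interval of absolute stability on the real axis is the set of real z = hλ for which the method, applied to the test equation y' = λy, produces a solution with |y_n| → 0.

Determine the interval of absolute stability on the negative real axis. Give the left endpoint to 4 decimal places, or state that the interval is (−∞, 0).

Set f=λy, z=hλ:
  k1=λy_n ⇒ h·k1=z·y_n;  k2=λ(1+1/2z)y_n ⇒ h·k2=z(1+1/2z)y_n
  y_{n+1}/y_n = 1 + z(1+1/2z) = 1 + z + 1/2z²
  ⇒ R(z) = 1 + z + 1/2z².

Solve |R(x)|<1 on ℝ⁻.
x=-1.11: |R|=0.5060
R=1: x+1/2x²=0 ⇒ x=−2=-2.0000; min R=1−1/(4·1/2)=0.5000>−1
Confirm numerically:
  x=-1.465: |R|=0.60811 <1
  x=-1.249: |R|=0.53100 <1
  x=-0.972: |R|=0.50039 <1
  x=-0.965: |R|=0.50061 <1
  x=-2.335: |R|=1.39111 >1
  x=-2.271: |R|=1.30772 >1
  x=-2.248: |R|=1.27875 >1
Stable set (-2.0000, 0).

(-2.0000, 0).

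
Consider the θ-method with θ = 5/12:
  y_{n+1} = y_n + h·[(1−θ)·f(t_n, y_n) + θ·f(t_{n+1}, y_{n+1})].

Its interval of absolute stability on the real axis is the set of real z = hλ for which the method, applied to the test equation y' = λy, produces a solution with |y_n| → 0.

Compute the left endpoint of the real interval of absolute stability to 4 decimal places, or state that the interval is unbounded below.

left endpoint -12.0000.

Test eqn y'=λy, z=hλ:
  y_{n+1} = y_n + z·[7/12·y_n + 5/12·y_{n+1}] ⇒ (1 − 5/12z)y_{n+1} = (1 + 7/12z)y_n
  ⇒ R(z) = (1 + 7/12z)/(1 − 5/12z).

Boundary: |R(x)|=1, x<0.
x=-1.09: |R|=0.2504
R=−1: 1+7/12x = −1+5/12x ⇒ -1/6x=2 ⇒ x=2/(-1/6)=-12.0000
Confirm numerically:
  x=-11.447: |R|=0.98403 <1
  x=-11.265: |R|=0.97849 <1
  x=-11.188: |R|=0.97610 <1
  x=-12.371: |R|=1.01005 >1
  x=-12.299: |R|=1.00814 >1
  x=-12.102: |R|=1.00281 >1
Stable set (-12.0000, 0).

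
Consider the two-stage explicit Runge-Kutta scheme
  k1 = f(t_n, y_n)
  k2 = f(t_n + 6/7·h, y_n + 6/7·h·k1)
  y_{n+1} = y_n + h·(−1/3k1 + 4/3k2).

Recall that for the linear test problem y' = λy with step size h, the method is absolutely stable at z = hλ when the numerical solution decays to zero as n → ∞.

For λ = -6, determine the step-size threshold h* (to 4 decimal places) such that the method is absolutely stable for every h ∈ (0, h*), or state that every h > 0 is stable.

With y'=λy (z=hλ):
  k1=λy_n ⇒ h·k1=z·y_n;  k2=λ(1+6/7z)y_n ⇒ h·k2=z(1+6/7z)y_n
  y_{n+1}/y_n = 1 − 1/3z + 4/3z(1+6/7z) = 1 + z + 8/7z²
  so R(z) = 1 + z + 8/7z².

Need |R(x)|<1, x<0.
x=-0.67: |R|=0.8430
R=1: x+8/7x²=0 ⇒ x=−7/8=-0.8750; min R=1−1/(4·8/7)=0.7812>−1
Confirm numerically:
  x=-0.708: |R|=0.86487 <1
  x=-0.516: |R|=0.78829 <1
  x=-0.405: |R|=0.78246 <1
  x=-1.410: |R|=1.86211 >1
  x=-1.342: |R|=1.71624 >1
So |R|<1 on (-0.8750, 0).

(-0.8750,0); λ=-6 ⇒ h* = (7/8)/6 = 0.1458.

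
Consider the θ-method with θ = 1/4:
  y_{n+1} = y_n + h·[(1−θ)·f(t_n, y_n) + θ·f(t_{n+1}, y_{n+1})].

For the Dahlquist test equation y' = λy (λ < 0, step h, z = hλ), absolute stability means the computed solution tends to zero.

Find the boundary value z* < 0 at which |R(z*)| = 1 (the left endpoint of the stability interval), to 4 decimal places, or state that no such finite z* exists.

left endpoint -4.0000.

On y'=λy, z=hλ:
  y_{n+1} = y_n + z·[3/4·y_n + 1/4·y_{n+1}] ⇒ (1 − 1/4z)y_{n+1} = (1 + 3/4z)y_n
  so R(z) = (1 + 3/4z)/(1 − 1/4z).

Boundary: |R(x)|=1, x<0.
x=-0.66: |R|=0.4335
R=−1: 1+3/4x = −1+1/4x ⇒ -1/2x=2 ⇒ x=2/(-1/2)=-4.0000
Confirm numerically:
  x=-3.760: |R|=0.93814 <1
  x=-2.073: |R|=0.36539 <1
  x=-1.705: |R|=0.19544 <1
  x=-4.183: |R|=1.04473 >1
  x=-4.093: |R|=1.02298 >1
Interval (-4.0000, 0).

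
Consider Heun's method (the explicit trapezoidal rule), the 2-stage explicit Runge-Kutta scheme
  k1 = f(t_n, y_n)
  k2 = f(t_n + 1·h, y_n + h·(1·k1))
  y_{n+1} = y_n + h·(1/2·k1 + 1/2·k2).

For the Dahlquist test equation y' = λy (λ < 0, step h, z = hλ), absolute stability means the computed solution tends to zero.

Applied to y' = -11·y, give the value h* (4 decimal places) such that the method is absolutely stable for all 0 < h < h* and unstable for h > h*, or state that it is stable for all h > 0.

(-2.0000,0); λ=-11 ⇒ h* = 0.1818.

Test eqn y'=λy, z=hλ:
  order 2, 2-stage ⇒ R(z)=1+z+z^2/2
  (e.g. R(-1.15)=0.51125, |R|=0.51125)

Find x<0 with |R(x)|<1.
x=-1.15: |R|=0.5112
|R(-2)|=1.0000 |R(-1.85)|=0.8613 |R(-0.73)|=0.5364
Bisect:
  x_lo=-2.6287 |R|=1.8263  x_hi=-0.1345 |R|=0.8745
  mid=-1.38161 |R|=0.57281 →hi
  mid=-2.00515 |R|=1.00517 →lo
  mid=-1.69338 |R|=0.74039 →hi
  mid=-1.84927 |R|=0.86063 →hi
  mid=-1.92721 |R|=0.92986 →hi
  mid=-1.96618 |R|=0.96675 →hi
  mid=-1.98567 |R|=0.98577 →hi
  mid=-1.99541 |R|=0.99542 →hi
  mid=-2.00028 |R|=1.00028 →lo
  mid=-1.99785 |R|=0.99785 →hi
  ...
  [-2.00013,-1.99998] ⇒ x*=-2.0000
Interval (-2.0000, 0).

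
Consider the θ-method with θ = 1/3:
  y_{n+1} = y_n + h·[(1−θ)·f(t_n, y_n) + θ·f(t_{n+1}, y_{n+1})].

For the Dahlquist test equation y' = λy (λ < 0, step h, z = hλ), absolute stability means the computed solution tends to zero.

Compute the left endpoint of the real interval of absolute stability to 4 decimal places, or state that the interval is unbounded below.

On y'=λy, z=hλ:
  y_{n+1} = y_n + z·[2/3·y_n + 1/3·y_{n+1}] ⇒ (1 − 1/3z)y_{n+1} = (1 + 2/3z)y_n
  R(z) = (1 + 2/3z)/(1 − 1/3z).

Need |R(x)|<1, x<0.
x=-0.63: |R|=0.4793
R=−1: 1+2/3x = −1+1/3x ⇒ -1/3x=2 ⇒ x=2/(-1/3)=-6.0000
Confirm numerically:
  x=-4.193: |R|=0.74878 <1
  x=-3.584: |R|=0.63305 <1
  x=-3.078: |R|=0.51925 <1
  x=-2.977: |R|=0.49423 <1
  x=-6.597: |R|=1.06221 >1
  x=-6.025: |R|=1.00277 >1
Interval (-6.0000, 0).

z* = -6.0000.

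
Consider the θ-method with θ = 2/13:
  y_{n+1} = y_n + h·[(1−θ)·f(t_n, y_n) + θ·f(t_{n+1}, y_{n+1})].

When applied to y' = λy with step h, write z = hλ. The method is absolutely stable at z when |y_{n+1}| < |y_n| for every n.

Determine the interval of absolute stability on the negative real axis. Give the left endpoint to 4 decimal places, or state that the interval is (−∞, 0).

(-2.8889, 0).

On y'=λy, z=hλ:
  y_{n+1} = y_n + z·[11/13·y_n + 2/13·y_{n+1}] ⇒ (1 − 2/13z)y_{n+1} = (1 + 11/13z)y_n
  R(z) = (1 + 11/13z)/(1 − 2/13z).

Solve |R(x)|<1 on ℝ⁻.
x=-0.87: |R|=0.2327
R=−1: 1+11/13x = −1+2/13x ⇒ -9/13x=2 ⇒ x=2/(-9/13)=-2.8889
Confirm numerically:
  x=-2.055: |R|=0.56137 <1
  x=-1.897: |R|=0.46844 <1
  x=-1.542: |R|=0.24633 <1
  x=-1.320: |R|=0.09719 <1
  x=-3.168: |R|=1.12991 >1
  x=-3.157: |R|=1.12494 >1
  x=-3.013: |R|=1.05871 >1
So |R|<1 on (-2.8889, 0).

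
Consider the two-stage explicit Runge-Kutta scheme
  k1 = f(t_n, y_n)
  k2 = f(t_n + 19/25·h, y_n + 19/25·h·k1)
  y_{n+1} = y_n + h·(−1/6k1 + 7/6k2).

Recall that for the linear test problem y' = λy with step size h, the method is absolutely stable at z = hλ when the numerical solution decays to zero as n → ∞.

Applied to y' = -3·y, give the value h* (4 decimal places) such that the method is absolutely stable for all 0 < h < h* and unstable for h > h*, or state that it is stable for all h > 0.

Set f=λy, z=hλ:
  k1=λy_n ⇒ h·k1=z·y_n;  k2=λ(1+19/25z)y_n ⇒ h·k2=z(1+19/25z)y_n
  y_{n+1}/y_n = 1 − 1/6z + 7/6z(1+19/25z) = 1 + z + 133/150z²
  so R(z) = 1 + z + 133/150z².

Find x<0 with |R(x)|<1.
x=-1: |R|=0.8867
R=1: x+133/150x²=0 ⇒ x=−150/133=-1.1278; min R=1−1/(4·133/150)=0.7180>−1
Confirm numerically:
  x=-1.042: |R|=0.92071 <1
  x=-0.983: |R|=0.87378 <1
  x=-0.837: |R|=0.78417 <1
  x=-0.471: |R|=0.72570 <1
  x=-1.459: |R|=1.42843 >1
  x=-1.371: |R|=1.29562 >1
So |R|<1 on (-1.1278, 0).

(-1.1278,0); λ=-3 ⇒ h* = (150/133)/3 = 0.3759.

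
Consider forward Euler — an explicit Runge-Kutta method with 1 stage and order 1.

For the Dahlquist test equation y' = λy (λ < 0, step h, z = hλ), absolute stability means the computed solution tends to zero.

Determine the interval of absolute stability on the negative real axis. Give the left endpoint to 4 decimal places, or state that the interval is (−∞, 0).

On y'=λy, z=hλ:
  order 1, 1-stage ⇒ R(z)=1+z
  (e.g. R(-1.61)=-0.61000, |R|=0.61000)

Solve |R(x)|<1 on ℝ⁻.
x=-1.61: |R|=0.6100
|R(-1.14)|=0.1400 |R(-1.11)|=0.1100 |R(-0.85)|=0.1500
Bisect:
  x_lo=-2.7587 |R|=1.7587  x_hi=-0.3763 |R|=0.6237
  mid=-1.56752 |R|=0.56752 →hi
  mid=-2.16310 |R|=1.16310 →lo
  mid=-1.86531 |R|=0.86531 →hi
  mid=-2.01420 |R|=1.01420 →lo
  mid=-1.93975 |R|=0.93975 →hi
  mid=-1.97698 |R|=0.97698 →hi
  mid=-1.99559 |R|=0.99559 →hi
  mid=-2.00490 |R|=1.00490 →lo
  mid=-2.00024 |R|=1.00024 →lo
  ...
  [-2.00010,-1.99995] ⇒ x*=-2.0000
So |R|<1 on (-2.0000, 0).

z∈(-2.0000,0).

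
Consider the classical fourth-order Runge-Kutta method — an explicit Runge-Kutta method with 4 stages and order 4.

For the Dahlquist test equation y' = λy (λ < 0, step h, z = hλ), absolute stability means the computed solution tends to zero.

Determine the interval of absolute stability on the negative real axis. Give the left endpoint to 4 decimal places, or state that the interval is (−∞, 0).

Test eqn y'=λy, z=hλ:
  order 4, 4-stage ⇒ R(z)=1+z+z^2/2+z^3/6+z^4/24
  (e.g. R(-1)=0.37500, |R|=0.37500)

Solve |R(x)|<1 on ℝ⁻.
x=-1: |R|=0.3750
|R(-2)|=0.3333 |R(-1.91)|=0.3073 |R(-1.23)|=0.3117
Bisect:
  x_lo=-3.1099 |R|=1.6104  x_hi=-0.1113 |R|=0.8947
  mid=-1.61058 |R|=0.27047 →hi
  mid=-2.36025 |R|=0.52680 →hi
  mid=-2.73508 |R|=0.92690 →hi
  mid=-2.92250 |R|=1.22735 →lo
  mid=-2.82879 |R|=1.06758 →lo
  mid=-2.78193 |R|=0.99495 →hi
  mid=-2.80536 |R|=1.03068 →lo
  mid=-2.79365 |R|=1.01267 →lo
  ...
  [-2.78541,-2.78523] ⇒ x*=-2.7853
Stable set (-2.7853, 0).

z∈(-2.7853,0).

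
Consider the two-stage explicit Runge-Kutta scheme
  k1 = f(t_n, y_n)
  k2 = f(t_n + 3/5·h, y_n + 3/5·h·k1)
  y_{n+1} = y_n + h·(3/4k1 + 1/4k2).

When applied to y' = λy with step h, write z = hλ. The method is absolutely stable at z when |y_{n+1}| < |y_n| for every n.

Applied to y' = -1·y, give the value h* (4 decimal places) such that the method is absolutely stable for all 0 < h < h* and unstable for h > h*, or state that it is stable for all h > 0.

(-6.6667,0); λ=-1 ⇒ h* = (20/3)/1 = 6.6667.

Test eqn y'=λy, z=hλ:
  k1=λy_n ⇒ h·k1=z·y_n;  k2=λ(1+3/5z)y_n ⇒ h·k2=z(1+3/5z)y_n
  y_{n+1}/y_n = 1 + 3/4z + 1/4z(1+3/5z) = 1 + z + 3/20z²
  Hence R(z) = 1 + z + 3/20z².

Solve |R(x)|<1 on ℝ⁻.
x=-0.93: |R|=0.1997
R=1: x+3/20x²=0 ⇒ x=−20/3=-6.6667; min R=1−1/(4·3/20)=-0.6667>−1
Confirm numerically:
  x=-5.881: |R|=0.30692 <1
  x=-5.479: |R|=0.02392 <1
  x=-3.038: |R|=0.65358 <1
  x=-7.264: |R|=1.65085 >1
  x=-7.070: |R|=1.42773 >1
  x=-6.991: |R|=1.34011 >1
Interval (-6.6667, 0).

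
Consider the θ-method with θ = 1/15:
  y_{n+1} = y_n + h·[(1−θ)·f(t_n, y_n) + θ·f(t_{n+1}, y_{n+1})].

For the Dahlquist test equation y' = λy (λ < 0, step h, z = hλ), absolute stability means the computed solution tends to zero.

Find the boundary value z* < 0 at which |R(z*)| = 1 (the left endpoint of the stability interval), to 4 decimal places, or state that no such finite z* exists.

z* = -2.3077.

Set f=λy, z=hλ:
  y_{n+1} = y_n + z·[14/15·y_n + 1/15·y_{n+1}] ⇒ (1 − 1/15z)y_{n+1} = (1 + 14/15z)y_n
  Hence R(z) = (1 + 14/15z)/(1 − 1/15z).

Find x<0 with |R(x)|<1.
x=-0.93: |R|=0.1243
R=−1: 1+14/15x = −1+1/15x ⇒ -13/15x=2 ⇒ x=2/(-13/15)=-2.3077
Confirm numerically:
  x=-1.934: |R|=0.71312 <1
  x=-1.912: |R|=0.69584 <1
  x=-1.265: |R|=0.16662 <1
  x=-0.928: |R|=0.12607 <1
  x=-2.744: |R|=1.31966 >1
  x=-2.409: |R|=1.07565 >1
  x=-2.397: |R|=1.06674 >1
So |R|<1 on (-2.3077, 0).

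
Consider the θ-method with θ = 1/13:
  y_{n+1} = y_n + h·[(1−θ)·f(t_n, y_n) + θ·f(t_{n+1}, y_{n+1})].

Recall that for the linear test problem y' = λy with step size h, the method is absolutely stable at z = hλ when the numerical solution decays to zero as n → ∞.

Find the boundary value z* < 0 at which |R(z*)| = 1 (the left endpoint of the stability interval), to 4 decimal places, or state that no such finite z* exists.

left endpoint -2.3636.

Test eqn y'=λy, z=hλ:
  y_{n+1} = y_n + z·[12/13·y_n + 1/13·y_{n+1}] ⇒ (1 − 1/13z)y_{n+1} = (1 + 12/13z)y_n
  so R(z) = (1 + 12/13z)/(1 − 1/13z).

Boundary: |R(x)|=1, x<0.
x=-1.36: |R|=0.2312
R=−1: 1+12/13x = −1+1/13x ⇒ -11/13x=2 ⇒ x=2/(-11/13)=-2.3636
Confirm numerically:
  x=-2.252: |R|=0.91949 <1
  x=-1.710: |R|=0.51122 <1
  x=-1.303: |R|=0.18430 <1
  x=-1.159: |R|=0.06413 <1
  x=-2.883: |R|=1.35969 >1
  x=-2.467: |R|=1.07351 >1
  x=-2.413: |R|=1.03523 >1
Stable set (-2.3636, 0).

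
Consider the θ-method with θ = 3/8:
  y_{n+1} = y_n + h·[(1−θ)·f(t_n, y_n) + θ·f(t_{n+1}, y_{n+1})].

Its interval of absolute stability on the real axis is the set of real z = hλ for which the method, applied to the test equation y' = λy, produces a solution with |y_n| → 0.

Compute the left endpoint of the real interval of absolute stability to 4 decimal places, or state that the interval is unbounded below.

Set f=λy, z=hλ:
  y_{n+1} = y_n + z·[5/8·y_n + 3/8·y_{n+1}] ⇒ (1 − 3/8z)y_{n+1} = (1 + 5/8z)y_n
  R(z) = (1 + 5/8z)/(1 − 3/8z).

Boundary: |R(x)|=1, x<0.
x=-0.48: |R|=0.5932
R=−1: 1+5/8x = −1+3/8x ⇒ -1/4x=2 ⇒ x=2/(-1/4)=-8.0000
Confirm numerically:
  x=-6.638: |R|=0.90241 <1
  x=-6.120: |R|=0.85736 <1
  x=-5.437: |R|=0.78915 <1
  x=-3.411: |R|=0.49663 <1
  x=-8.417: |R|=1.02508 >1
  x=-8.292: |R|=1.01776 >1
  x=-8.070: |R|=1.00435 >1
Stable set (-8.0000, 0).

left endpoint -8.0000.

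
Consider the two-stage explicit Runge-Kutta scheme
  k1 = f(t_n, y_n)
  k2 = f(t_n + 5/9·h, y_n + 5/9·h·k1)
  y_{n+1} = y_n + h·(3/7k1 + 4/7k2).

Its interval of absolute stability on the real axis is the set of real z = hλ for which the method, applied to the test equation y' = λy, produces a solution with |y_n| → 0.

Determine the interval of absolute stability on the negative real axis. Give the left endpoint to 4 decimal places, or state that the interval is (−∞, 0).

(-3.1500, 0).

On y'=λy, z=hλ:
  k1=λy_n ⇒ h·k1=z·y_n;  k2=λ(1+5/9z)y_n ⇒ h·k2=z(1+5/9z)y_n
  y_{n+1}/y_n = 1 + 3/7z + 4/7z(1+5/9z) = 1 + z + 20/63z²
  so R(z) = 1 + z + 20/63z².

Boundary: |R(x)|=1, x<0.
x=-1.78: |R|=0.2258
R=1: x+20/63x²=0 ⇒ x=−63/20=-3.1500; min R=1−1/(4·20/63)=0.2125>−1
Confirm numerically:
  x=-2.772: |R|=0.66736 <1
  x=-2.185: |R|=0.33063 <1
  x=-1.432: |R|=0.21899 <1
  x=-3.547: |R|=1.44703 >1
  x=-3.447: |R|=1.32500 >1
So |R|<1 on (-3.1500, 0).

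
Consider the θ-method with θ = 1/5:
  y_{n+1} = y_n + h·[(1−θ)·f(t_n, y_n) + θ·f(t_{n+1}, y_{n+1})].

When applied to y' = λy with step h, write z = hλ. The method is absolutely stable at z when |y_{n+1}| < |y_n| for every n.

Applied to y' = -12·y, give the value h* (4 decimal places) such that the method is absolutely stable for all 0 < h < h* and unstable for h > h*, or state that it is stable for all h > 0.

(-3.3333,0); λ=-12 ⇒ h* = (10/3)/12 = 0.2778.

With y'=λy (z=hλ):
  y_{n+1} = y_n + z·[4/5·y_n + 1/5·y_{n+1}] ⇒ (1 − 1/5z)y_{n+1} = (1 + 4/5z)y_n
  so R(z) = (1 + 4/5z)/(1 − 1/5z).

Find x<0 with |R(x)|<1.
x=-0.79: |R|=0.3178
R=−1: 1+4/5x = −1+1/5x ⇒ -3/5x=2 ⇒ x=2/(-3/5)=-3.3333
Confirm numerically:
  x=-3.290: |R|=0.98432 <1
  x=-3.093: |R|=0.91091 <1
  x=-2.259: |R|=0.55600 <1
  x=-1.340: |R|=0.05678 <1
  x=-3.878: |R|=1.18405 >1
  x=-3.620: |R|=1.09977 >1
So |R|<1 on (-3.3333, 0).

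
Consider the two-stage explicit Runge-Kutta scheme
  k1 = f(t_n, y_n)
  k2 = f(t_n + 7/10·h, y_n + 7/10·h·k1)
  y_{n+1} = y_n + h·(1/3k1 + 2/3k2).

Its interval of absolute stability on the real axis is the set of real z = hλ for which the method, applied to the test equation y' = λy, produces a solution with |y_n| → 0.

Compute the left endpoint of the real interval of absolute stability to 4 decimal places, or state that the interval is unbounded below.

On y'=λy, z=hλ:
  k1=λy_n ⇒ h·k1=z·y_n;  k2=λ(1+7/10z)y_n ⇒ h·k2=z(1+7/10z)y_n
  y_{n+1}/y_n = 1 + 1/3z + 2/3z(1+7/10z) = 1 + z + 7/15z²
  so R(z) = 1 + z + 7/15z².

Need |R(x)|<1, x<0.
x=-1.09: |R|=0.4644
R=1: x+7/15x²=0 ⇒ x=−15/7=-2.1429; min R=1−1/(4·7/15)=0.4643>−1
Confirm numerically:
  x=-2.019: |R|=0.88330 <1
  x=-1.369: |R|=0.50561 <1
  x=-1.322: |R|=0.49359 <1
  x=-0.916: |R|=0.47556 <1
  x=-2.742: |R|=1.76666 >1
  x=-2.703: |R|=1.70656 >1
  x=-2.204: |R|=1.06289 >1
Stable set (-2.1429, 0).

z* = -2.1429.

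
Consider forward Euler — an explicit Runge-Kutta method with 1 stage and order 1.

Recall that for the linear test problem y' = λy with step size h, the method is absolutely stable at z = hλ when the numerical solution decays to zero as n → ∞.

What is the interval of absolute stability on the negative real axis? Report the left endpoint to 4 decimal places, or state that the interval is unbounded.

z∈(-2.0000,0).

Test eqn y'=λy, z=hλ:
  order 1, 1-stage ⇒ R(z)=1+z
  (e.g. R(-1.44)=-0.44000, |R|=0.44000)

Find x<0 with |R(x)|<1.
x=-1.44: |R|=0.4400
|R(-1.95)|=0.9500 |R(-1.8)|=0.8000 |R(-1.49)|=0.4900
Bisect:
  x_lo=-2.3289 |R|=1.3289  x_hi=-0.3281 |R|=0.6719
  mid=-1.32850 |R|=0.32850 →hi
  mid=-1.82871 |R|=0.82871 →hi
  mid=-2.07881 |R|=1.07881 →lo
  mid=-1.95376 |R|=0.95376 →hi
  mid=-2.01629 |R|=1.01629 →lo
  mid=-1.98502 |R|=0.98502 →hi
  mid=-2.00065 |R|=1.00065 →lo
  mid=-1.99284 |R|=0.99284 →hi
  mid=-1.99675 |R|=0.99675 →hi
  mid=-1.99870 |R|=0.99870 →hi
  ...
  [-2.00004,-1.99992] ⇒ x*=-2.0000
Interval (-2.0000, 0).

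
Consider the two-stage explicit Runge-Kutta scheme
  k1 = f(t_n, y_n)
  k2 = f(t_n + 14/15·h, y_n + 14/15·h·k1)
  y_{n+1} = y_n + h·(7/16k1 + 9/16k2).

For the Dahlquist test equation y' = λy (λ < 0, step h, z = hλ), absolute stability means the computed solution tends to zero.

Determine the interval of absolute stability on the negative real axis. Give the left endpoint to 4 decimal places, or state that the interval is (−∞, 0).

z∈(-1.9048,0).

Set f=λy, z=hλ:
  k1=λy_n ⇒ h·k1=z·y_n;  k2=λ(1+14/15z)y_n ⇒ h·k2=z(1+14/15z)y_n
  y_{n+1}/y_n = 1 + 7/16z + 9/16z(1+14/15z) = 1 + z + 21/40z²
  Hence R(z) = 1 + z + 21/40z².

Find x<0 with |R(x)|<1.
x=-1.2: |R|=0.5560
R=1: x+21/40x²=0 ⇒ x=−40/21=-1.9048; min R=1−1/(4·21/40)=0.5238>−1
Confirm numerically:
  x=-1.830: |R|=0.92817 <1
  x=-1.437: |R|=0.64711 <1
  x=-0.798: |R|=0.53632 <1
  x=-2.416: |R|=1.64845 >1
  x=-2.165: |R|=1.29579 >1
  x=-2.140: |R|=1.26429 >1
So |R|<1 on (-1.9048, 0).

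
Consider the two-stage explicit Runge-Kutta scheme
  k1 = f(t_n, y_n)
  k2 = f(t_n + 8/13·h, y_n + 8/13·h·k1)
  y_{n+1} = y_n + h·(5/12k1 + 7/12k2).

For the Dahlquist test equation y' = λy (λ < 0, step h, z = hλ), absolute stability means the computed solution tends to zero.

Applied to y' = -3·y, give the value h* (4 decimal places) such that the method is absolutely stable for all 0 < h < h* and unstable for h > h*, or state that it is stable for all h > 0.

(-2.7857,0); λ=-3 ⇒ h* = (39/14)/3 = 0.9286.

Test eqn y'=λy, z=hλ:
  k1=λy_n ⇒ h·k1=z·y_n;  k2=λ(1+8/13z)y_n ⇒ h·k2=z(1+8/13z)y_n
  y_{n+1}/y_n = 1 + 5/12z + 7/12z(1+8/13z) = 1 + z + 14/39z²
  so R(z) = 1 + z + 14/39z².

Need |R(x)|<1, x<0.
x=-0.55: |R|=0.5586
R=1: x+14/39x²=0 ⇒ x=−39/14=-2.7857; min R=1−1/(4·14/39)=0.3036>−1
Confirm numerically:
  x=-2.105: |R|=0.48562 <1
  x=-1.468: |R|=0.30560 <1
  x=-1.250: |R|=0.31090 <1
  x=-1.162: |R|=0.32270 <1
  x=-3.293: |R|=1.59966 >1
  x=-3.123: |R|=1.37812 >1
Interval (-2.7857, 0).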